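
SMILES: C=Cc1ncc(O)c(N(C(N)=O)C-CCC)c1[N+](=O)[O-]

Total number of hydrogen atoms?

Hydrogens are implicit in SMILES; fill each atom to its normal valence:
  4 × C: 2 H each → 8
  4 × C (aromatic): no H
  2 × O: no H
  1 × C: 3 H
  1 × C (aromatic): 1 H
  1 × C: 1 H
  1 × C: no H
  1 × N: 2 H
  1 × N (aromatic): no H
  1 × N (charge +1): no H
  1 × N: no H
  1 × O: 1 H
  1 × O (charge -1): no H
  Total hydrogens = 16.

16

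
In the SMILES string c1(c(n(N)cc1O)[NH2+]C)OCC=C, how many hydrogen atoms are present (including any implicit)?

Hydrogens are implicit in SMILES; fill each atom to its normal valence:
  3 × C (aromatic): no H
  2 × C: 2 H each → 4
  1 × C: 3 H
  1 × C (aromatic): 1 H
  1 × C: 1 H
  1 × N (charge +1): 2 H
  1 × N: 2 H
  1 × N (aromatic): no H
  1 × O: 1 H
  1 × O: no H
  Total hydrogens = 14.

14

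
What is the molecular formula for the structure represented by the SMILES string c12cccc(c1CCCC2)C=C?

C12H14

Heavy atoms from the SMILES: 12 C.
Implicit hydrogens by atom environment:
  5 × C: 2 H each → 10
  3 × C (aromatic): 1 H each → 3
  3 × C (aromatic): no H
  1 × C: 1 H
  Total hydrogens = 14.
Molecular formula: C12H14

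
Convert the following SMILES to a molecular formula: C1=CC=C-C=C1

Heavy atoms from the SMILES: 6 C.
Implicit hydrogens by atom environment:
  6 × C (aromatic): 1 H each → 6
  Total hydrogens = 6.
Molecular formula: C6H6

C6H6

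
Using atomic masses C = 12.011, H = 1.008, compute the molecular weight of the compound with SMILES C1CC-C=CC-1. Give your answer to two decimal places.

Molecular formula: C6H10.
M = 6×12.011 + 10×1.008 = 82.15 g/mol.

82.15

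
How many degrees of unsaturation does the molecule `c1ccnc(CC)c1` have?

4

Molecular formula from the SMILES: C7H9N.
DoU = (2C + 2 + N − H − X)/2 = (2·7 + 2 + 1 − 9 − 0)/2 = 8/2 = 4.
(Structurally: 1 ring(s) + 3 π bond(s) = 4.)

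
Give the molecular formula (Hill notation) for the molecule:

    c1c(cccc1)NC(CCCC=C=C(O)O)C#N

C14H16N2O2

Heavy atoms from the SMILES: 14 C, 2 N, 2 O.
Implicit hydrogens by atom environment:
  5 × C (aromatic): 1 H each → 5
  3 × C: 2 H each → 6
  3 × C: no H
  2 × C: 1 H each → 2
  2 × O: 1 H each → 2
  1 × C (aromatic): no H
  1 × N: 1 H
  1 × N: no H
  Total hydrogens = 16.
Molecular formula: C14H16N2O2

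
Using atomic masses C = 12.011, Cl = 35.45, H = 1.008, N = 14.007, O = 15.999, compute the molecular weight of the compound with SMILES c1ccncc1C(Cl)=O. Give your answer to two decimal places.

Molecular formula: C6H4ClNO.
M = 6×12.011 + 1×35.45 + 4×1.008 + 1×14.007 + 1×15.999 = 141.55 g/mol.

141.55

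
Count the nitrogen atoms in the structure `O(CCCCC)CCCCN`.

1

The symbol for nitrogen appears 1 time in the SMILES.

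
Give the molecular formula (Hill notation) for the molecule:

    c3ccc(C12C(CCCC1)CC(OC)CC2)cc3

C17H24O

Heavy atoms from the SMILES: 17 C, 1 O.
Implicit hydrogens by atom environment:
  7 × C: 2 H each → 14
  5 × C (aromatic): 1 H each → 5
  2 × C: 1 H each → 2
  1 × C: 3 H
  1 × C: no H
  1 × C (aromatic): no H
  1 × O: no H
  Total hydrogens = 24.
Molecular formula: C17H24O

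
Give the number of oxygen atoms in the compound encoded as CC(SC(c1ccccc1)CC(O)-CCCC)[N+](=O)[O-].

3

The symbol for oxygen appears 3 times in the SMILES.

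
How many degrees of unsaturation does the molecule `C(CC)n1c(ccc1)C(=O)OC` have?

4

Molecular formula from the SMILES: C9H13NO2.
DoU = (2C + 2 + N − H − X)/2 = (2·9 + 2 + 1 − 13 − 0)/2 = 8/2 = 4.
(Structurally: 1 ring(s) + 3 π bond(s) = 4.)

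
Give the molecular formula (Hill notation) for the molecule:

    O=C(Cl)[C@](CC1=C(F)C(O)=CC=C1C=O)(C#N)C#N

C12H6ClFN2O3

Heavy atoms from the SMILES: 12 C, 1 Cl, 1 F, 2 N, 3 O.
Implicit hydrogens by atom environment:
  4 × C (aromatic): no H
  4 × C: no H
  2 × C (aromatic): 1 H each → 2
  2 × N: no H
  2 × O: no H
  1 × C: 2 H
  1 × C: 1 H
  1 × Cl: no H
  1 × F: no H
  1 × O: 1 H
  Total hydrogens = 6.
Molecular formula: C12H6ClFN2O3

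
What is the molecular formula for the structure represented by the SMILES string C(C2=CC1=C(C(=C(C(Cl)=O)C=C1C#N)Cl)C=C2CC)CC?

Heavy atoms from the SMILES: 17 C, 2 Cl, 1 N, 1 O.
Implicit hydrogens by atom environment:
  7 × C (aromatic): no H
  3 × C: 2 H each → 6
  3 × C (aromatic): 1 H each → 3
  2 × C: 3 H each → 6
  2 × C: no H
  2 × Cl: no H
  1 × N: no H
  1 × O: no H
  Total hydrogens = 15.
Molecular formula: C17H15Cl2NO

C17H15Cl2NO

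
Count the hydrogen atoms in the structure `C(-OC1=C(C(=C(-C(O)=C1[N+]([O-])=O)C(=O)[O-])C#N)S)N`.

6

Hydrogens are implicit in SMILES; fill each atom to its normal valence:
  6 × C (aromatic): no H
  3 × O: no H
  2 × C: no H
  2 × O (charge -1): no H
  1 × C: 2 H
  1 × N: 2 H
  1 × N: no H
  1 × N (charge +1): no H
  1 × O: 1 H
  1 × S: 1 H
  Total hydrogens = 6.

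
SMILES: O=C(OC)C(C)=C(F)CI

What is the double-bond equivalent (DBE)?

2

Molecular formula from the SMILES: C6H8FIO2.
DoU = (2C + 2 + N − H − X)/2 = (2·6 + 2 + 0 − 8 − 2)/2 = 4/2 = 2.
(Structurally: 0 ring(s) + 2 π bond(s) = 2.)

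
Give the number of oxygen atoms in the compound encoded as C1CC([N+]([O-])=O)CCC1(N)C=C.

2

The symbol for oxygen appears 2 times in the SMILES.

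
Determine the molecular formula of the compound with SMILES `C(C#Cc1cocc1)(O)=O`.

C7H4O3

Heavy atoms from the SMILES: 7 C, 3 O.
Implicit hydrogens by atom environment:
  3 × C (aromatic): 1 H each → 3
  3 × C: no H
  1 × C (aromatic): no H
  1 × O: 1 H
  1 × O (aromatic): no H
  1 × O: no H
  Total hydrogens = 4.
Molecular formula: C7H4O3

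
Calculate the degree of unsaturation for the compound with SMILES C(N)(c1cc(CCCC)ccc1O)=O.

5

Molecular formula from the SMILES: C11H15NO2.
DoU = (2C + 2 + N − H − X)/2 = (2·11 + 2 + 1 − 15 − 0)/2 = 10/2 = 5.
(Structurally: 1 ring(s) + 4 π bond(s) = 5.)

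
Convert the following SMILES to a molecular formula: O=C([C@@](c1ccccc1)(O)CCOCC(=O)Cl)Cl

Heavy atoms from the SMILES: 12 C, 2 Cl, 4 O.
Implicit hydrogens by atom environment:
  5 × C (aromatic): 1 H each → 5
  3 × C: 2 H each → 6
  3 × C: no H
  3 × O: no H
  2 × Cl: no H
  1 × C (aromatic): no H
  1 × O: 1 H
  Total hydrogens = 12.
Molecular formula: C12H12Cl2O4

C12H12Cl2O4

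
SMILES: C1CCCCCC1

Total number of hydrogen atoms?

Hydrogens are implicit in SMILES; fill each atom to its normal valence:
  7 × C: 2 H each → 14
  Total hydrogens = 14.

14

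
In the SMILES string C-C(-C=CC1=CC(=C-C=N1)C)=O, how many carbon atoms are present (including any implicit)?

10

The symbol for carbon appears 10 times in the SMILES.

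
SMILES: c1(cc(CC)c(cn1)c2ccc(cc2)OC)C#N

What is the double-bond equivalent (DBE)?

Molecular formula from the SMILES: C15H14N2O.
DoU = (2C + 2 + N − H − X)/2 = (2·15 + 2 + 2 − 14 − 0)/2 = 20/2 = 10.
(Structurally: 2 ring(s) + 8 π bond(s) = 10.)

10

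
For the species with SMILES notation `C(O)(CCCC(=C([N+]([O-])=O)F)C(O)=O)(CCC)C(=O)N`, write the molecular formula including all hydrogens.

Heavy atoms from the SMILES: 11 C, 1 F, 2 N, 6 O.
Implicit hydrogens by atom environment:
  5 × C: 2 H each → 10
  5 × C: no H
  3 × O: no H
  2 × O: 1 H each → 2
  1 × C: 3 H
  1 × F: no H
  1 × N: 2 H
  1 × N (charge +1): no H
  1 × O (charge -1): no H
  Total hydrogens = 17.
Molecular formula: C11H17FN2O6

C11H17FN2O6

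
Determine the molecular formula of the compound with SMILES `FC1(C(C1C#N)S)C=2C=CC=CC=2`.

Heavy atoms from the SMILES: 10 C, 1 F, 1 N, 1 S.
Implicit hydrogens by atom environment:
  5 × C (aromatic): 1 H each → 5
  2 × C: 1 H each → 2
  2 × C: no H
  1 × C (aromatic): no H
  1 × F: no H
  1 × N: no H
  1 × S: 1 H
  Total hydrogens = 8.
Molecular formula: C10H8FNS

C10H8FNS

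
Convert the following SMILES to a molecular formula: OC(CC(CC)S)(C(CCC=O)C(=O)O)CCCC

Heavy atoms from the SMILES: 14 C, 4 O, 1 S.
Implicit hydrogens by atom environment:
  7 × C: 2 H each → 14
  3 × C: 1 H each → 3
  2 × C: 3 H each → 6
  2 × C: no H
  2 × O: 1 H each → 2
  2 × O: no H
  1 × S: 1 H
  Total hydrogens = 26.
Molecular formula: C14H26O4S

C14H26O4S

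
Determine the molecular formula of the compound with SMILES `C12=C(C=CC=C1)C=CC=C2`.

Heavy atoms from the SMILES: 10 C.
Implicit hydrogens by atom environment:
  8 × C (aromatic): 1 H each → 8
  2 × C (aromatic): no H
  Total hydrogens = 8.
Molecular formula: C10H8

C10H8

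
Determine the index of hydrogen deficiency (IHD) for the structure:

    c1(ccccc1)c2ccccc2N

8

Molecular formula from the SMILES: C12H11N.
DoU = (2C + 2 + N − H − X)/2 = (2·12 + 2 + 1 − 11 − 0)/2 = 16/2 = 8.
(Structurally: 2 ring(s) + 6 π bond(s) = 8.)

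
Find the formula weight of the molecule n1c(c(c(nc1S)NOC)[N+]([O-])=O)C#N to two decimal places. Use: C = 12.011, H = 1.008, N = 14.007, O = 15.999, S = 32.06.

227.20

Molecular formula: C6H5N5O3S.
M = 6×12.011 + 5×1.008 + 5×14.007 + 3×15.999 + 1×32.06 = 227.20 g/mol.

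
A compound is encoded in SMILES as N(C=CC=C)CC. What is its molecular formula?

C6H11N

Heavy atoms from the SMILES: 6 C, 1 N.
Implicit hydrogens by atom environment:
  3 × C: 1 H each → 3
  2 × C: 2 H each → 4
  1 × C: 3 H
  1 × N: 1 H
  Total hydrogens = 11.
Molecular formula: C6H11N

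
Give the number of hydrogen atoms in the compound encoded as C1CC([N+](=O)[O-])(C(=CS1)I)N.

7

Hydrogens are implicit in SMILES; fill each atom to its normal valence:
  2 × C: 2 H each → 4
  2 × C: no H
  1 × C: 1 H
  1 × I: no H
  1 × N: 2 H
  1 × N (charge +1): no H
  1 × O: no H
  1 × O (charge -1): no H
  1 × S: no H
  Total hydrogens = 7.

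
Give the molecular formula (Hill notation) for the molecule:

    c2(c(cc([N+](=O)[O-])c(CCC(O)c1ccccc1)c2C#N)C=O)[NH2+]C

Heavy atoms from the SMILES: 18 C, 3 N, 4 O.
Implicit hydrogens by atom environment:
  6 × C (aromatic): 1 H each → 6
  6 × C (aromatic): no H
  2 × C: 2 H each → 4
  2 × C: 1 H each → 2
  2 × O: no H
  1 × C: 3 H
  1 × C: no H
  1 × N (charge +1): 2 H
  1 × N: no H
  1 × N (charge +1): no H
  1 × O: 1 H
  1 × O (charge -1): no H
  Total hydrogens = 18.
Net charge +1.
Molecular formula: C18H18N3O4+

C18H18N3O4+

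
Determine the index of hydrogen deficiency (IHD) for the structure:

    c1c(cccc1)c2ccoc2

7

Molecular formula from the SMILES: C10H8O.
DoU = (2C + 2 + N − H − X)/2 = (2·10 + 2 + 0 − 8 − 0)/2 = 14/2 = 7.
(Structurally: 2 ring(s) + 5 π bond(s) = 7.)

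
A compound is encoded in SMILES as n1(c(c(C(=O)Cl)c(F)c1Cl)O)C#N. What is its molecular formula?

Heavy atoms from the SMILES: 6 C, 2 Cl, 1 F, 2 N, 2 O.
Implicit hydrogens by atom environment:
  4 × C (aromatic): no H
  2 × C: no H
  2 × Cl: no H
  1 × F: no H
  1 × N (aromatic): no H
  1 × N: no H
  1 × O: 1 H
  1 × O: no H
  Total hydrogens = 1.
Molecular formula: C6HCl2FN2O2

C6HCl2FN2O2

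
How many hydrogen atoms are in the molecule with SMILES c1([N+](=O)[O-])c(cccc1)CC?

Hydrogens are implicit in SMILES; fill each atom to its normal valence:
  4 × C (aromatic): 1 H each → 4
  2 × C (aromatic): no H
  1 × C: 3 H
  1 × C: 2 H
  1 × N (charge +1): no H
  1 × O: no H
  1 × O (charge -1): no H
  Total hydrogens = 9.

9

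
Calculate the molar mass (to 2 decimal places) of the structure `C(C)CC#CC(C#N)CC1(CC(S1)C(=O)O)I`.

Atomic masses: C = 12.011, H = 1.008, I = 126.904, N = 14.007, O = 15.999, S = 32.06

Molecular formula: C12H14INO2S.
M = 12×12.011 + 14×1.008 + 1×126.904 + 1×14.007 + 2×15.999 + 1×32.06 = 363.21 g/mol.

363.21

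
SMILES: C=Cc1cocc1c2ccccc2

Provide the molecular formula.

C12H10O

Heavy atoms from the SMILES: 12 C, 1 O.
Implicit hydrogens by atom environment:
  7 × C (aromatic): 1 H each → 7
  3 × C (aromatic): no H
  1 × C: 2 H
  1 × C: 1 H
  1 × O (aromatic): no H
  Total hydrogens = 10.
Molecular formula: C12H10O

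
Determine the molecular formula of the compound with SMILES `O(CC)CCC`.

Heavy atoms from the SMILES: 5 C, 1 O.
Implicit hydrogens by atom environment:
  3 × C: 2 H each → 6
  2 × C: 3 H each → 6
  1 × O: no H
  Total hydrogens = 12.
Molecular formula: C5H12O

C5H12O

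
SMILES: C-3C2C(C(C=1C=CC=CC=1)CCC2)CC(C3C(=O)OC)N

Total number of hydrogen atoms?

Hydrogens are implicit in SMILES; fill each atom to its normal valence:
  5 × C: 2 H each → 10
  5 × C: 1 H each → 5
  5 × C (aromatic): 1 H each → 5
  2 × O: no H
  1 × C: 3 H
  1 × C: no H
  1 × C (aromatic): no H
  1 × N: 2 H
  Total hydrogens = 25.

25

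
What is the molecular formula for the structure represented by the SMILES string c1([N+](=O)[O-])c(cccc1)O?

Heavy atoms from the SMILES: 6 C, 1 N, 3 O.
Implicit hydrogens by atom environment:
  4 × C (aromatic): 1 H each → 4
  2 × C (aromatic): no H
  1 × N (charge +1): no H
  1 × O: 1 H
  1 × O: no H
  1 × O (charge -1): no H
  Total hydrogens = 5.
Molecular formula: C6H5NO3

C6H5NO3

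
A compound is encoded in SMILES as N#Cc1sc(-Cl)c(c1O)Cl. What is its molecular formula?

Heavy atoms from the SMILES: 5 C, 2 Cl, 1 N, 1 O, 1 S.
Implicit hydrogens by atom environment:
  4 × C (aromatic): no H
  2 × Cl: no H
  1 × C: no H
  1 × N: no H
  1 × O: 1 H
  1 × S (aromatic): no H
  Total hydrogens = 1.
Molecular formula: C5HCl2NOS

C5HCl2NOS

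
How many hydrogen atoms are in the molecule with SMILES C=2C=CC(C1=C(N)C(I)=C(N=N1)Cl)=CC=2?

7

Hydrogens are implicit in SMILES; fill each atom to its normal valence:
  5 × C (aromatic): 1 H each → 5
  5 × C (aromatic): no H
  2 × N (aromatic): no H
  1 × Cl: no H
  1 × I: no H
  1 × N: 2 H
  Total hydrogens = 7.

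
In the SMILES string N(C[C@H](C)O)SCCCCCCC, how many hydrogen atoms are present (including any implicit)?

Hydrogens are implicit in SMILES; fill each atom to its normal valence:
  7 × C: 2 H each → 14
  2 × C: 3 H each → 6
  1 × C: 1 H
  1 × N: 1 H
  1 × O: 1 H
  1 × S: no H
  Total hydrogens = 23.

23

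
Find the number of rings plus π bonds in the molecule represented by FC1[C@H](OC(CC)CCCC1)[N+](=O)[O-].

2

Molecular formula from the SMILES: C9H16FNO3.
DoU = (2C + 2 + N − H − X)/2 = (2·9 + 2 + 1 − 16 − 1)/2 = 4/2 = 2.
(Structurally: 1 ring(s) + 1 π bond(s) = 2.)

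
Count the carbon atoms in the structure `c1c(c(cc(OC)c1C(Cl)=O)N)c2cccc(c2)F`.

14

The symbol for carbon appears 14 times in the SMILES. Lowercase c denotes aromatic carbon and counts toward C.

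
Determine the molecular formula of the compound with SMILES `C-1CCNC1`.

C4H9N

Heavy atoms from the SMILES: 4 C, 1 N.
Implicit hydrogens by atom environment:
  4 × C: 2 H each → 8
  1 × N: 1 H
  Total hydrogens = 9.
Molecular formula: C4H9N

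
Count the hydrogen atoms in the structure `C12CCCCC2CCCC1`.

18

Hydrogens are implicit in SMILES; fill each atom to its normal valence:
  8 × C: 2 H each → 16
  2 × C: 1 H each → 2
  Total hydrogens = 18.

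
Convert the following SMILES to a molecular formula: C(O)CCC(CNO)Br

C5H12BrNO2

Heavy atoms from the SMILES: 1 Br, 5 C, 1 N, 2 O.
Implicit hydrogens by atom environment:
  4 × C: 2 H each → 8
  2 × O: 1 H each → 2
  1 × Br: no H
  1 × C: 1 H
  1 × N: 1 H
  Total hydrogens = 12.
Molecular formula: C5H12BrNO2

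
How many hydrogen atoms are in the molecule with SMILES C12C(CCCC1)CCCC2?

18

Hydrogens are implicit in SMILES; fill each atom to its normal valence:
  8 × C: 2 H each → 16
  2 × C: 1 H each → 2
  Total hydrogens = 18.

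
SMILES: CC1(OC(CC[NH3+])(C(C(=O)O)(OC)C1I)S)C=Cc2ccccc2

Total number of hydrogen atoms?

Hydrogens are implicit in SMILES; fill each atom to its normal valence:
  5 × C (aromatic): 1 H each → 5
  4 × C: no H
  3 × C: 1 H each → 3
  3 × O: no H
  2 × C: 3 H each → 6
  2 × C: 2 H each → 4
  1 × C (aromatic): no H
  1 × I: no H
  1 × N (charge +1): 3 H
  1 × O: 1 H
  1 × S: 1 H
  Total hydrogens = 23.

23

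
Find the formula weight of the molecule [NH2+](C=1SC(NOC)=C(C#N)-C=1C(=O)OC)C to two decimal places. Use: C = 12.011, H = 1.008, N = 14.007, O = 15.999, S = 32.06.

242.27

Molecular formula: C9H12N3O3S+.
M = 9×12.011 + 12×1.008 + 3×14.007 + 3×15.999 + 1×32.06 = 242.27 g/mol.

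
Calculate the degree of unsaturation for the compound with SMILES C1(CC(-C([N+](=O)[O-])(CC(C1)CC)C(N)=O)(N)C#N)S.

5

Molecular formula from the SMILES: C11H18N4O3S.
DoU = (2C + 2 + N − H − X)/2 = (2·11 + 2 + 4 − 18 − 0)/2 = 10/2 = 5.
(Structurally: 1 ring(s) + 4 π bond(s) = 5.)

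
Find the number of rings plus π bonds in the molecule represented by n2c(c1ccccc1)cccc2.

Molecular formula from the SMILES: C11H9N.
DoU = (2C + 2 + N − H − X)/2 = (2·11 + 2 + 1 − 9 − 0)/2 = 16/2 = 8.
(Structurally: 2 ring(s) + 6 π bond(s) = 8.)

8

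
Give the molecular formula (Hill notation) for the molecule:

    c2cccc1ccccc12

C10H8

Heavy atoms from the SMILES: 10 C.
Implicit hydrogens by atom environment:
  8 × C (aromatic): 1 H each → 8
  2 × C (aromatic): no H
  Total hydrogens = 8.
Molecular formula: C10H8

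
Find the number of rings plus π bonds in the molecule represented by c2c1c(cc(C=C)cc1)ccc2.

8

Molecular formula from the SMILES: C12H10.
DoU = (2C + 2 + N − H − X)/2 = (2·12 + 2 + 0 − 10 − 0)/2 = 16/2 = 8.
(Structurally: 2 ring(s) + 6 π bond(s) = 8.)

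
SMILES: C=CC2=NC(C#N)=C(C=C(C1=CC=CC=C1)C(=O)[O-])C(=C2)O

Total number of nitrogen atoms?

2

The symbol for nitrogen appears 2 times in the SMILES.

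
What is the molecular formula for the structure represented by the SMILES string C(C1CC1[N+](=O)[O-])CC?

C6H11NO2

Heavy atoms from the SMILES: 6 C, 1 N, 2 O.
Implicit hydrogens by atom environment:
  3 × C: 2 H each → 6
  2 × C: 1 H each → 2
  1 × C: 3 H
  1 × N (charge +1): no H
  1 × O: no H
  1 × O (charge -1): no H
  Total hydrogens = 11.
Molecular formula: C6H11NO2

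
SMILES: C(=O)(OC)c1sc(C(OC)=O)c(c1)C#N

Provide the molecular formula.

C9H7NO4S

Heavy atoms from the SMILES: 9 C, 1 N, 4 O, 1 S.
Implicit hydrogens by atom environment:
  4 × O: no H
  3 × C (aromatic): no H
  3 × C: no H
  2 × C: 3 H each → 6
  1 × C (aromatic): 1 H
  1 × N: no H
  1 × S (aromatic): no H
  Total hydrogens = 7.
Molecular formula: C9H7NO4S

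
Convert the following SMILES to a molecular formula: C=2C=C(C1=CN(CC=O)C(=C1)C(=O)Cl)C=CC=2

C13H10ClNO2

Heavy atoms from the SMILES: 13 C, 1 Cl, 1 N, 2 O.
Implicit hydrogens by atom environment:
  7 × C (aromatic): 1 H each → 7
  3 × C (aromatic): no H
  2 × O: no H
  1 × C: 2 H
  1 × C: 1 H
  1 × C: no H
  1 × Cl: no H
  1 × N (aromatic): no H
  Total hydrogens = 10.
Molecular formula: C13H10ClNO2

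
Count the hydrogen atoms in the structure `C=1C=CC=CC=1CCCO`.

Hydrogens are implicit in SMILES; fill each atom to its normal valence:
  5 × C (aromatic): 1 H each → 5
  3 × C: 2 H each → 6
  1 × C (aromatic): no H
  1 × O: 1 H
  Total hydrogens = 12.

12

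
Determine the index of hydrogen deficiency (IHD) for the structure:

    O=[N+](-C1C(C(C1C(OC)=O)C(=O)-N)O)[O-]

Molecular formula from the SMILES: C7H10N2O6.
DoU = (2C + 2 + N − H − X)/2 = (2·7 + 2 + 2 − 10 − 0)/2 = 8/2 = 4.
(Structurally: 1 ring(s) + 3 π bond(s) = 4.)

4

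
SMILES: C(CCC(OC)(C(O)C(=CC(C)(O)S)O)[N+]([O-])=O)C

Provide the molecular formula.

Heavy atoms from the SMILES: 11 C, 1 N, 6 O, 1 S.
Implicit hydrogens by atom environment:
  3 × C: 3 H each → 9
  3 × C: 2 H each → 6
  3 × C: no H
  3 × O: 1 H each → 3
  2 × C: 1 H each → 2
  2 × O: no H
  1 × N (charge +1): no H
  1 × O (charge -1): no H
  1 × S: 1 H
  Total hydrogens = 21.
Molecular formula: C11H21NO6S

C11H21NO6S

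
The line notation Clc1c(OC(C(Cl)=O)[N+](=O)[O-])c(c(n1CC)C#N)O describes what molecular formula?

C9H7Cl2N3O5

Heavy atoms from the SMILES: 9 C, 2 Cl, 3 N, 5 O.
Implicit hydrogens by atom environment:
  4 × C (aromatic): no H
  3 × O: no H
  2 × C: no H
  2 × Cl: no H
  1 × C: 3 H
  1 × C: 2 H
  1 × C: 1 H
  1 × N (aromatic): no H
  1 × N: no H
  1 × N (charge +1): no H
  1 × O: 1 H
  1 × O (charge -1): no H
  Total hydrogens = 7.
Molecular formula: C9H7Cl2N3O5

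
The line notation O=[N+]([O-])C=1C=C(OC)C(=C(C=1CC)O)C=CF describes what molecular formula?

C11H12FNO4

Heavy atoms from the SMILES: 11 C, 1 F, 1 N, 4 O.
Implicit hydrogens by atom environment:
  5 × C (aromatic): no H
  2 × C: 3 H each → 6
  2 × C: 1 H each → 2
  2 × O: no H
  1 × C: 2 H
  1 × C (aromatic): 1 H
  1 × F: no H
  1 × N (charge +1): no H
  1 × O: 1 H
  1 × O (charge -1): no H
  Total hydrogens = 12.
Molecular formula: C11H12FNO4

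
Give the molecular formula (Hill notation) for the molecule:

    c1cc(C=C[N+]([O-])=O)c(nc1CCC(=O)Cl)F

C10H8ClFN2O3

Heavy atoms from the SMILES: 10 C, 1 Cl, 1 F, 2 N, 3 O.
Implicit hydrogens by atom environment:
  3 × C (aromatic): no H
  2 × C: 2 H each → 4
  2 × C (aromatic): 1 H each → 2
  2 × C: 1 H each → 2
  2 × O: no H
  1 × C: no H
  1 × Cl: no H
  1 × F: no H
  1 × N (aromatic): no H
  1 × N (charge +1): no H
  1 × O (charge -1): no H
  Total hydrogens = 8.
Molecular formula: C10H8ClFN2O3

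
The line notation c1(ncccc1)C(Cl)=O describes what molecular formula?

Heavy atoms from the SMILES: 6 C, 1 Cl, 1 N, 1 O.
Implicit hydrogens by atom environment:
  4 × C (aromatic): 1 H each → 4
  1 × C (aromatic): no H
  1 × C: no H
  1 × Cl: no H
  1 × N (aromatic): no H
  1 × O: no H
  Total hydrogens = 4.
Molecular formula: C6H4ClNO

C6H4ClNO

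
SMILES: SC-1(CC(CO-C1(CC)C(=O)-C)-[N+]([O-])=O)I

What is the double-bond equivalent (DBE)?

3

Molecular formula from the SMILES: C9H14INO4S.
DoU = (2C + 2 + N − H − X)/2 = (2·9 + 2 + 1 − 14 − 1)/2 = 6/2 = 3.
(Structurally: 1 ring(s) + 2 π bond(s) = 3.)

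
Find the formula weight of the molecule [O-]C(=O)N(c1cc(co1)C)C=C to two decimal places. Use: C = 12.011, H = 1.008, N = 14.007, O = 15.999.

Molecular formula: C8H8NO3-.
M = 8×12.011 + 8×1.008 + 1×14.007 + 3×15.999 = 166.16 g/mol.

166.16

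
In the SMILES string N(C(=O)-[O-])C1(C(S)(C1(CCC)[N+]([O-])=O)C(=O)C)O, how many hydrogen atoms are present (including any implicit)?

13

Hydrogens are implicit in SMILES; fill each atom to its normal valence:
  5 × C: no H
  3 × O: no H
  2 × C: 3 H each → 6
  2 × C: 2 H each → 4
  2 × O (charge -1): no H
  1 × N: 1 H
  1 × N (charge +1): no H
  1 × O: 1 H
  1 × S: 1 H
  Total hydrogens = 13.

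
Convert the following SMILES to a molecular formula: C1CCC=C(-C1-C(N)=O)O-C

C8H13NO2

Heavy atoms from the SMILES: 8 C, 1 N, 2 O.
Implicit hydrogens by atom environment:
  3 × C: 2 H each → 6
  2 × C: 1 H each → 2
  2 × C: no H
  2 × O: no H
  1 × C: 3 H
  1 × N: 2 H
  Total hydrogens = 13.
Molecular formula: C8H13NO2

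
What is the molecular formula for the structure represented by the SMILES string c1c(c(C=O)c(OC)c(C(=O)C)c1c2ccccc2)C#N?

Heavy atoms from the SMILES: 17 C, 1 N, 3 O.
Implicit hydrogens by atom environment:
  6 × C (aromatic): 1 H each → 6
  6 × C (aromatic): no H
  3 × O: no H
  2 × C: 3 H each → 6
  2 × C: no H
  1 × C: 1 H
  1 × N: no H
  Total hydrogens = 13.
Molecular formula: C17H13NO3

C17H13NO3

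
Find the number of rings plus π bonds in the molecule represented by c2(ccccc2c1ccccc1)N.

8

Molecular formula from the SMILES: C12H11N.
DoU = (2C + 2 + N − H − X)/2 = (2·12 + 2 + 1 − 11 − 0)/2 = 16/2 = 8.
(Structurally: 2 ring(s) + 6 π bond(s) = 8.)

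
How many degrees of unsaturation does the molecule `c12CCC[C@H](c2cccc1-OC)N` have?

Molecular formula from the SMILES: C11H15NO.
DoU = (2C + 2 + N − H − X)/2 = (2·11 + 2 + 1 − 15 − 0)/2 = 10/2 = 5.
(Structurally: 2 ring(s) + 3 π bond(s) = 5.)

5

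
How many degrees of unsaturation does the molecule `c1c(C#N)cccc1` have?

Molecular formula from the SMILES: C7H5N.
DoU = (2C + 2 + N − H − X)/2 = (2·7 + 2 + 1 − 5 − 0)/2 = 12/2 = 6.
(Structurally: 1 ring(s) + 5 π bond(s) = 6.)

6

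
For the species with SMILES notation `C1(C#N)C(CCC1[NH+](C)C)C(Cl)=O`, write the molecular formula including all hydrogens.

C9H14ClN2O+

Heavy atoms from the SMILES: 9 C, 1 Cl, 2 N, 1 O.
Implicit hydrogens by atom environment:
  3 × C: 1 H each → 3
  2 × C: 3 H each → 6
  2 × C: 2 H each → 4
  2 × C: no H
  1 × Cl: no H
  1 × N (charge +1): 1 H
  1 × N: no H
  1 × O: no H
  Total hydrogens = 14.
Net charge +1.
Molecular formula: C9H14ClN2O+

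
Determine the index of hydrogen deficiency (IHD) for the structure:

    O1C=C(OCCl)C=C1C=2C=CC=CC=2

7

Molecular formula from the SMILES: C11H9ClO2.
DoU = (2C + 2 + N − H − X)/2 = (2·11 + 2 + 0 − 9 − 1)/2 = 14/2 = 7.
(Structurally: 2 ring(s) + 5 π bond(s) = 7.)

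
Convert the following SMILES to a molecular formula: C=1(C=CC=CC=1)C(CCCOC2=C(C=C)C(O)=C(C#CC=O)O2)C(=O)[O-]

Heavy atoms from the SMILES: 20 C, 6 O.
Implicit hydrogens by atom environment:
  5 × C (aromatic): 1 H each → 5
  5 × C (aromatic): no H
  4 × C: 2 H each → 8
  3 × C: 1 H each → 3
  3 × C: no H
  3 × O: no H
  1 × O: 1 H
  1 × O (aromatic): no H
  1 × O (charge -1): no H
  Total hydrogens = 17.
Net charge -1.
Molecular formula: C20H17O6-

C20H17O6-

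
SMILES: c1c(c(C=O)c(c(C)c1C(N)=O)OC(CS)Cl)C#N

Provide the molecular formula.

C12H11ClN2O3S

Heavy atoms from the SMILES: 12 C, 1 Cl, 2 N, 3 O, 1 S.
Implicit hydrogens by atom environment:
  5 × C (aromatic): no H
  3 × O: no H
  2 × C: 1 H each → 2
  2 × C: no H
  1 × C: 3 H
  1 × C: 2 H
  1 × C (aromatic): 1 H
  1 × Cl: no H
  1 × N: 2 H
  1 × N: no H
  1 × S: 1 H
  Total hydrogens = 11.
Molecular formula: C12H11ClN2O3S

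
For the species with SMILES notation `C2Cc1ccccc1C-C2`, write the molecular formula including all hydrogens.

Heavy atoms from the SMILES: 10 C.
Implicit hydrogens by atom environment:
  4 × C: 2 H each → 8
  4 × C (aromatic): 1 H each → 4
  2 × C (aromatic): no H
  Total hydrogens = 12.
Molecular formula: C10H12

C10H12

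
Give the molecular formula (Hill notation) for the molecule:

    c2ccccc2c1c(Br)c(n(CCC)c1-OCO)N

Heavy atoms from the SMILES: 1 Br, 14 C, 2 N, 2 O.
Implicit hydrogens by atom environment:
  5 × C (aromatic): 1 H each → 5
  5 × C (aromatic): no H
  3 × C: 2 H each → 6
  1 × Br: no H
  1 × C: 3 H
  1 × N: 2 H
  1 × N (aromatic): no H
  1 × O: 1 H
  1 × O: no H
  Total hydrogens = 17.
Molecular formula: C14H17BrN2O2

C14H17BrN2O2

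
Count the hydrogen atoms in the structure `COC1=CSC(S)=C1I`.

5

Hydrogens are implicit in SMILES; fill each atom to its normal valence:
  3 × C (aromatic): no H
  1 × C: 3 H
  1 × C (aromatic): 1 H
  1 × I: no H
  1 × O: no H
  1 × S: 1 H
  1 × S (aromatic): no H
  Total hydrogens = 5.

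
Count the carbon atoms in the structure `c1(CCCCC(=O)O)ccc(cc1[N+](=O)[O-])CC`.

The symbol for carbon appears 13 times in the SMILES. Lowercase c denotes aromatic carbon and counts toward C.

13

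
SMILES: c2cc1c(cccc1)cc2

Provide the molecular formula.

Heavy atoms from the SMILES: 10 C.
Implicit hydrogens by atom environment:
  8 × C (aromatic): 1 H each → 8
  2 × C (aromatic): no H
  Total hydrogens = 8.
Molecular formula: C10H8

C10H8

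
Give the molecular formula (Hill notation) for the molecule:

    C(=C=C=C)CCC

C7H10

Heavy atoms from the SMILES: 7 C.
Implicit hydrogens by atom environment:
  3 × C: 2 H each → 6
  2 × C: no H
  1 × C: 3 H
  1 × C: 1 H
  Total hydrogens = 10.
Molecular formula: C7H10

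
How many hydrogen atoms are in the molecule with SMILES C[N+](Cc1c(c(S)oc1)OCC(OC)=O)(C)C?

Hydrogens are implicit in SMILES; fill each atom to its normal valence:
  4 × C: 3 H each → 12
  3 × C (aromatic): no H
  3 × O: no H
  2 × C: 2 H each → 4
  1 × C (aromatic): 1 H
  1 × C: no H
  1 × N (charge +1): no H
  1 × O (aromatic): no H
  1 × S: 1 H
  Total hydrogens = 18.

18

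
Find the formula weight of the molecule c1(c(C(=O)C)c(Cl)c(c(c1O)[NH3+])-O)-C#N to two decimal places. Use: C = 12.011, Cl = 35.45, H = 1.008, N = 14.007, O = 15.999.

227.62

Molecular formula: C9H8ClN2O3+.
M = 9×12.011 + 1×35.45 + 8×1.008 + 2×14.007 + 3×15.999 = 227.62 g/mol.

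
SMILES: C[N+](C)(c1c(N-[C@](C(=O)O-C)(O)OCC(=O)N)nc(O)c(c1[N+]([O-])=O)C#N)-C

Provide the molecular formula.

Heavy atoms from the SMILES: 14 C, 6 N, 8 O.
Implicit hydrogens by atom environment:
  5 × C (aromatic): no H
  5 × O: no H
  4 × C: 3 H each → 12
  4 × C: no H
  2 × N (charge +1): no H
  2 × O: 1 H each → 2
  1 × C: 2 H
  1 × N: 2 H
  1 × N: 1 H
  1 × N (aromatic): no H
  1 × N: no H
  1 × O (charge -1): no H
  Total hydrogens = 19.
Net charge +1.
Molecular formula: C14H19N6O8+

C14H19N6O8+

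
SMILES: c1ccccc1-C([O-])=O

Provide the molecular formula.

C7H5O2-

Heavy atoms from the SMILES: 7 C, 2 O.
Implicit hydrogens by atom environment:
  5 × C (aromatic): 1 H each → 5
  1 × C (aromatic): no H
  1 × C: no H
  1 × O: no H
  1 × O (charge -1): no H
  Total hydrogens = 5.
Net charge -1.
Molecular formula: C7H5O2-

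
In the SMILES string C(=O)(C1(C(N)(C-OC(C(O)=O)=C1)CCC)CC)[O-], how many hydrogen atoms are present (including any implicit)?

18

Hydrogens are implicit in SMILES; fill each atom to its normal valence:
  5 × C: no H
  4 × C: 2 H each → 8
  3 × O: no H
  2 × C: 3 H each → 6
  1 × C: 1 H
  1 × N: 2 H
  1 × O: 1 H
  1 × O (charge -1): no H
  Total hydrogens = 18.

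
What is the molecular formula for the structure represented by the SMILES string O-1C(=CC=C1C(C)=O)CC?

Heavy atoms from the SMILES: 8 C, 2 O.
Implicit hydrogens by atom environment:
  2 × C: 3 H each → 6
  2 × C (aromatic): 1 H each → 2
  2 × C (aromatic): no H
  1 × C: 2 H
  1 × C: no H
  1 × O (aromatic): no H
  1 × O: no H
  Total hydrogens = 10.
Molecular formula: C8H10O2

C8H10O2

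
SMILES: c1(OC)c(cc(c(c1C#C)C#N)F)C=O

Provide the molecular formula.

Heavy atoms from the SMILES: 11 C, 1 F, 1 N, 2 O.
Implicit hydrogens by atom environment:
  5 × C (aromatic): no H
  2 × C: 1 H each → 2
  2 × C: no H
  2 × O: no H
  1 × C: 3 H
  1 × C (aromatic): 1 H
  1 × F: no H
  1 × N: no H
  Total hydrogens = 6.
Molecular formula: C11H6FNO2

C11H6FNO2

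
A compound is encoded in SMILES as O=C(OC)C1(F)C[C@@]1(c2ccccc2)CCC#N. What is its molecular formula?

Heavy atoms from the SMILES: 14 C, 1 F, 1 N, 2 O.
Implicit hydrogens by atom environment:
  5 × C (aromatic): 1 H each → 5
  4 × C: no H
  3 × C: 2 H each → 6
  2 × O: no H
  1 × C: 3 H
  1 × C (aromatic): no H
  1 × F: no H
  1 × N: no H
  Total hydrogens = 14.
Molecular formula: C14H14FNO2

C14H14FNO2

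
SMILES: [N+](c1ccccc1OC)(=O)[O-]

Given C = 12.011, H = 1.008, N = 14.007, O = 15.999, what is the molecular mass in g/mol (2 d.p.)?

Molecular formula: C7H7NO3.
M = 7×12.011 + 7×1.008 + 1×14.007 + 3×15.999 = 153.14 g/mol.

153.14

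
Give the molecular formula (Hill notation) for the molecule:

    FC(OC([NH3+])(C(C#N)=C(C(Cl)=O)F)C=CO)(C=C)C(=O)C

C12H12ClF2N2O4+

Heavy atoms from the SMILES: 12 C, 1 Cl, 2 F, 2 N, 4 O.
Implicit hydrogens by atom environment:
  7 × C: no H
  3 × C: 1 H each → 3
  3 × O: no H
  2 × F: no H
  1 × C: 3 H
  1 × C: 2 H
  1 × Cl: no H
  1 × N (charge +1): 3 H
  1 × N: no H
  1 × O: 1 H
  Total hydrogens = 12.
Net charge +1.
Molecular formula: C12H12ClF2N2O4+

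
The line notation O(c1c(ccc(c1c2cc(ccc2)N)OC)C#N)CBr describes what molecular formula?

C15H13BrN2O2

Heavy atoms from the SMILES: 1 Br, 15 C, 2 N, 2 O.
Implicit hydrogens by atom environment:
  6 × C (aromatic): 1 H each → 6
  6 × C (aromatic): no H
  2 × O: no H
  1 × Br: no H
  1 × C: 3 H
  1 × C: 2 H
  1 × C: no H
  1 × N: 2 H
  1 × N: no H
  Total hydrogens = 13.
Molecular formula: C15H13BrN2O2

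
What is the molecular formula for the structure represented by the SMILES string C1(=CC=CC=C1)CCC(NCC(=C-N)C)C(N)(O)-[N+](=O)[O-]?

C14H22N4O3

Heavy atoms from the SMILES: 14 C, 4 N, 3 O.
Implicit hydrogens by atom environment:
  5 × C (aromatic): 1 H each → 5
  3 × C: 2 H each → 6
  2 × C: 1 H each → 2
  2 × C: no H
  2 × N: 2 H each → 4
  1 × C: 3 H
  1 × C (aromatic): no H
  1 × N: 1 H
  1 × N (charge +1): no H
  1 × O: 1 H
  1 × O: no H
  1 × O (charge -1): no H
  Total hydrogens = 22.
Molecular formula: C14H22N4O3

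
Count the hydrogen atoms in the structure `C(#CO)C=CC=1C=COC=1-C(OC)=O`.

8

Hydrogens are implicit in SMILES; fill each atom to its normal valence:
  3 × C: no H
  2 × C (aromatic): 1 H each → 2
  2 × C: 1 H each → 2
  2 × C (aromatic): no H
  2 × O: no H
  1 × C: 3 H
  1 × O: 1 H
  1 × O (aromatic): no H
  Total hydrogens = 8.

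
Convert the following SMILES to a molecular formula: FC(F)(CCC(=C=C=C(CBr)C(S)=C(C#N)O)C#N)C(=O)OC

C14H11BrF2N2O3S

Heavy atoms from the SMILES: 1 Br, 14 C, 2 F, 2 N, 3 O, 1 S.
Implicit hydrogens by atom environment:
  10 × C: no H
  3 × C: 2 H each → 6
  2 × F: no H
  2 × N: no H
  2 × O: no H
  1 × Br: no H
  1 × C: 3 H
  1 × O: 1 H
  1 × S: 1 H
  Total hydrogens = 11.
Molecular formula: C14H11BrF2N2O3S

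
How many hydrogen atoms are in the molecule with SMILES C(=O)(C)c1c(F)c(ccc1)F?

Hydrogens are implicit in SMILES; fill each atom to its normal valence:
  3 × C (aromatic): 1 H each → 3
  3 × C (aromatic): no H
  2 × F: no H
  1 × C: 3 H
  1 × C: no H
  1 × O: no H
  Total hydrogens = 6.

6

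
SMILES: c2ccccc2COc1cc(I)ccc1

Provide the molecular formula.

Heavy atoms from the SMILES: 13 C, 1 I, 1 O.
Implicit hydrogens by atom environment:
  9 × C (aromatic): 1 H each → 9
  3 × C (aromatic): no H
  1 × C: 2 H
  1 × I: no H
  1 × O: no H
  Total hydrogens = 11.
Molecular formula: C13H11IO

C13H11IO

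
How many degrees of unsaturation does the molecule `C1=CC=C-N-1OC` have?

Molecular formula from the SMILES: C5H7NO.
DoU = (2C + 2 + N − H − X)/2 = (2·5 + 2 + 1 − 7 − 0)/2 = 6/2 = 3.
(Structurally: 1 ring(s) + 2 π bond(s) = 3.)

3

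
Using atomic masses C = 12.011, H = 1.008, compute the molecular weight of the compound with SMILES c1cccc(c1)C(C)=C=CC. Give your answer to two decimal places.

Molecular formula: C11H12.
M = 11×12.011 + 12×1.008 = 144.22 g/mol.

144.22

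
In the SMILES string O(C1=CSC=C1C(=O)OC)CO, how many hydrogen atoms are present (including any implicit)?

8

Hydrogens are implicit in SMILES; fill each atom to its normal valence:
  3 × O: no H
  2 × C (aromatic): 1 H each → 2
  2 × C (aromatic): no H
  1 × C: 3 H
  1 × C: 2 H
  1 × C: no H
  1 × O: 1 H
  1 × S (aromatic): no H
  Total hydrogens = 8.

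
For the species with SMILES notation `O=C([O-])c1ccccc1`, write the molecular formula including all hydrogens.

Heavy atoms from the SMILES: 7 C, 2 O.
Implicit hydrogens by atom environment:
  5 × C (aromatic): 1 H each → 5
  1 × C (aromatic): no H
  1 × C: no H
  1 × O: no H
  1 × O (charge -1): no H
  Total hydrogens = 5.
Net charge -1.
Molecular formula: C7H5O2-

C7H5O2-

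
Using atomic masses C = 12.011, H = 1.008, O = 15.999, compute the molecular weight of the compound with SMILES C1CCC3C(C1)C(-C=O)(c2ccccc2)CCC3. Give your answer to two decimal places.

242.36

Molecular formula: C17H22O.
M = 17×12.011 + 22×1.008 + 1×15.999 = 242.36 g/mol.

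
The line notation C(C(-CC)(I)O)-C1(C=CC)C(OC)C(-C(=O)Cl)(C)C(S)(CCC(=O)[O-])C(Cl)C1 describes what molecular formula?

C19H28Cl2IO5S-

Heavy atoms from the SMILES: 19 C, 2 Cl, 1 I, 5 O, 1 S.
Implicit hydrogens by atom environment:
  6 × C: no H
  5 × C: 2 H each → 10
  4 × C: 3 H each → 12
  4 × C: 1 H each → 4
  3 × O: no H
  2 × Cl: no H
  1 × I: no H
  1 × O: 1 H
  1 × O (charge -1): no H
  1 × S: 1 H
  Total hydrogens = 28.
Net charge -1.
Molecular formula: C19H28Cl2IO5S-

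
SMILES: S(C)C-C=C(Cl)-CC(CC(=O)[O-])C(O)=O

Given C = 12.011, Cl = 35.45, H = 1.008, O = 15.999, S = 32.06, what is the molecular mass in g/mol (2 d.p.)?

Molecular formula: C9H12ClO4S-.
M = 9×12.011 + 1×35.45 + 12×1.008 + 4×15.999 + 1×32.06 = 251.70 g/mol.

251.70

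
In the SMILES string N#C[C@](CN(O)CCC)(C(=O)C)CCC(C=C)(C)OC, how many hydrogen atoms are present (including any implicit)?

26

Hydrogens are implicit in SMILES; fill each atom to its normal valence:
  6 × C: 2 H each → 12
  4 × C: 3 H each → 12
  4 × C: no H
  2 × N: no H
  2 × O: no H
  1 × C: 1 H
  1 × O: 1 H
  Total hydrogens = 26.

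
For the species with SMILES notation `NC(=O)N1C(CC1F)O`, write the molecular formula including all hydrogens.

C4H7FN2O2

Heavy atoms from the SMILES: 4 C, 1 F, 2 N, 2 O.
Implicit hydrogens by atom environment:
  2 × C: 1 H each → 2
  1 × C: 2 H
  1 × C: no H
  1 × F: no H
  1 × N: 2 H
  1 × N: no H
  1 × O: 1 H
  1 × O: no H
  Total hydrogens = 7.
Molecular formula: C4H7FN2O2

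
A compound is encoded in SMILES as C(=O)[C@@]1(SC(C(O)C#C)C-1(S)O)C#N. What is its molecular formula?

C8H7NO3S2

Heavy atoms from the SMILES: 8 C, 1 N, 3 O, 2 S.
Implicit hydrogens by atom environment:
  4 × C: 1 H each → 4
  4 × C: no H
  2 × O: 1 H each → 2
  1 × N: no H
  1 × O: no H
  1 × S: 1 H
  1 × S: no H
  Total hydrogens = 7.
Molecular formula: C8H7NO3S2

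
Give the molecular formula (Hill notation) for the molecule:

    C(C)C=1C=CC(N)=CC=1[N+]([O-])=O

Heavy atoms from the SMILES: 8 C, 2 N, 2 O.
Implicit hydrogens by atom environment:
  3 × C (aromatic): 1 H each → 3
  3 × C (aromatic): no H
  1 × C: 3 H
  1 × C: 2 H
  1 × N: 2 H
  1 × N (charge +1): no H
  1 × O: no H
  1 × O (charge -1): no H
  Total hydrogens = 10.
Molecular formula: C8H10N2O2

C8H10N2O2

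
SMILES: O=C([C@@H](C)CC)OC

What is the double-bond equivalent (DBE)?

Molecular formula from the SMILES: C6H12O2.
DoU = (2C + 2 + N − H − X)/2 = (2·6 + 2 + 0 − 12 − 0)/2 = 2/2 = 1.
(Structurally: 0 ring(s) + 1 π bond(s) = 1.)

1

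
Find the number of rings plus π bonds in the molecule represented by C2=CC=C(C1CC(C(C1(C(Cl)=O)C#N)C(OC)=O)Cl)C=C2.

9

Molecular formula from the SMILES: C15H13Cl2NO3.
DoU = (2C + 2 + N − H − X)/2 = (2·15 + 2 + 1 − 13 − 2)/2 = 18/2 = 9.
(Structurally: 2 ring(s) + 7 π bond(s) = 9.)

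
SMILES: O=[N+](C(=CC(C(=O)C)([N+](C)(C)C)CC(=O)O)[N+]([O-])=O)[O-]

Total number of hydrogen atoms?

16

Hydrogens are implicit in SMILES; fill each atom to its normal valence:
  4 × C: 3 H each → 12
  4 × C: no H
  4 × O: no H
  3 × N (charge +1): no H
  2 × O (charge -1): no H
  1 × C: 2 H
  1 × C: 1 H
  1 × O: 1 H
  Total hydrogens = 16.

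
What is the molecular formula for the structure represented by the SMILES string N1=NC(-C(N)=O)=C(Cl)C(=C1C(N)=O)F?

C6H4ClFN4O2

Heavy atoms from the SMILES: 6 C, 1 Cl, 1 F, 4 N, 2 O.
Implicit hydrogens by atom environment:
  4 × C (aromatic): no H
  2 × C: no H
  2 × N: 2 H each → 4
  2 × N (aromatic): no H
  2 × O: no H
  1 × Cl: no H
  1 × F: no H
  Total hydrogens = 4.
Molecular formula: C6H4ClFN4O2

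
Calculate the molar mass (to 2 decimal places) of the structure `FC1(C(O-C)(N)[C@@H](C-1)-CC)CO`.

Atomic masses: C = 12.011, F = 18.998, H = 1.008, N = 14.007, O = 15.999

Molecular formula: C8H16FNO2.
M = 8×12.011 + 1×18.998 + 16×1.008 + 1×14.007 + 2×15.999 = 177.22 g/mol.

177.22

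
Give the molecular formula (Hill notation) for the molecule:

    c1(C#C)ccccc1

Heavy atoms from the SMILES: 8 C.
Implicit hydrogens by atom environment:
  5 × C (aromatic): 1 H each → 5
  1 × C: 1 H
  1 × C (aromatic): no H
  1 × C: no H
  Total hydrogens = 6.
Molecular formula: C8H6

C8H6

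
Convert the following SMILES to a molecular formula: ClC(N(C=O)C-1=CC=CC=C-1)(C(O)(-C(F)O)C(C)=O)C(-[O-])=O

C13H12ClFNO6-

Heavy atoms from the SMILES: 13 C, 1 Cl, 1 F, 1 N, 6 O.
Implicit hydrogens by atom environment:
  5 × C (aromatic): 1 H each → 5
  4 × C: no H
  3 × O: no H
  2 × C: 1 H each → 2
  2 × O: 1 H each → 2
  1 × C: 3 H
  1 × C (aromatic): no H
  1 × Cl: no H
  1 × F: no H
  1 × N: no H
  1 × O (charge -1): no H
  Total hydrogens = 12.
Net charge -1.
Molecular formula: C13H12ClFNO6-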